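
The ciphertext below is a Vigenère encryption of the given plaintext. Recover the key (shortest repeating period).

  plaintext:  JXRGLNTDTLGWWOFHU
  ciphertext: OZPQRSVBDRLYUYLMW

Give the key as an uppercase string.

  i= 0: O-J =  5 → F
  i= 1: Z-X =  2 → C
  i= 2: P-R = 24 → Y
  i= 3: Q-G = 10 → K
  i= 4: R-L =  6 → G
  i= 5: S-N =  5 → F
  i= 6: V-T =  2 → C
  i= 7: B-D = 24 → Y
  i= 8: D-T = 10 → K
  i= 9: R-L =  6 → G
  i=10: L-G =  5 → F
  i=11: Y-W =  2 → C
  i=12: U-W = 24 → Y
  i=13: Y-O = 10 → K
  i=14: L-F =  6 → G
  i=15: M-H =  5 → F
  i=16: W-U =  2 → C
  shifts repeat with period 5: FCYKG

FCYKG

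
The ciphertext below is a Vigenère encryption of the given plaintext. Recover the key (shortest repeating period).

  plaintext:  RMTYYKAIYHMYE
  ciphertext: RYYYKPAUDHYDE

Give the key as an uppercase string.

AMF

  i= 0: R-R =  0 → A
  i= 1: Y-M = 12 → M
  i= 2: Y-T =  5 → F
  i= 3: Y-Y =  0 → A
  i= 4: K-Y = 12 → M
  i= 5: P-K =  5 → F
  i= 6: A-A =  0 → A
  i= 7: U-I = 12 → M
  i= 8: D-Y =  5 → F
  i= 9: H-H =  0 → A
  i=10: Y-M = 12 → M
  i=11: D-Y =  5 → F
  i=12: E-E =  0 → A
  shifts repeat with period 3: AMF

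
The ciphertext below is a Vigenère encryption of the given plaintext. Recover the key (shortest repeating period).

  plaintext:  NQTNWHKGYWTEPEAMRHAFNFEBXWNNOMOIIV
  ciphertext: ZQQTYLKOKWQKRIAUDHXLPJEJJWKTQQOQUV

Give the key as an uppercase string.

  i= 0: Z-N = 12 → M
  i= 1: Q-Q =  0 → A
  i= 2: Q-T = 23 → X
  i= 3: T-N =  6 → G
  i= 4: Y-W =  2 → C
  i= 5: L-H =  4 → E
  i= 6: K-K =  0 → A
  i= 7: O-G =  8 → I
  i= 8: K-Y = 12 → M
  i= 9: W-W =  0 → A
  i=10: Q-T = 23 → X
  i=11: K-E =  6 → G
  i=12: R-P =  2 → C
  i=13: I-E =  4 → E
  i=14: A-A =  0 → A
  i=15: U-M =  8 → I
  i=16: D-R = 12 → M
  i=17: H-H =  0 → A
  i=18: X-A = 23 → X
  i=19: L-F =  6 → G
  i=20: P-N =  2 → C
  i=21: J-F =  4 → E
  i=22: E-E =  0 → A
  i=23: J-B =  8 → I
  i=24: J-X = 12 → M
  i=25: W-W =  0 → A
  i=26: K-N = 23 → X
  i=27: T-N =  6 → G
  i=28: Q-O =  2 → C
  i=29: Q-M =  4 → E
  i=30: O-O =  0 → A
  i=31: Q-I =  8 → I
  i=32: U-I = 12 → M
  i=33: V-V =  0 → A
  shifts repeat with period 8: MAXGCEAI

MAXGCEAI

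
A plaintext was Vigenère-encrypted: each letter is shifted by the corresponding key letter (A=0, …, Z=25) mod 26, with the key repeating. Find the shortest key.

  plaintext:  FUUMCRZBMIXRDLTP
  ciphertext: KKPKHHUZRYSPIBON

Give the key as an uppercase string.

FQVY

  i= 0: K-F =  5 → F
  i= 1: K-U = 16 → Q
  i= 2: P-U = 21 → V
  i= 3: K-M = 24 → Y
  i= 4: H-C =  5 → F
  i= 5: H-R = 16 → Q
  i= 6: U-Z = 21 → V
  i= 7: Z-B = 24 → Y
  i= 8: R-M =  5 → F
  i= 9: Y-I = 16 → Q
  i=10: S-X = 21 → V
  i=11: P-R = 24 → Y
  i=12: I-D =  5 → F
  i=13: B-L = 16 → Q
  i=14: O-T = 21 → V
  i=15: N-P = 24 → Y
  shifts repeat with period 4: FQVY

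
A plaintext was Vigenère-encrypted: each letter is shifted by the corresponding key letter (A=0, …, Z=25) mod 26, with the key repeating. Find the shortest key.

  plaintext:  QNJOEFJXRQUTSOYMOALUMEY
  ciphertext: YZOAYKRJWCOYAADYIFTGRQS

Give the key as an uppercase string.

IMFMUF

  i= 0: Y-Q =  8 → I
  i= 1: Z-N = 12 → M
  i= 2: O-J =  5 → F
  i= 3: A-O = 12 → M
  i= 4: Y-E = 20 → U
  i= 5: K-F =  5 → F
  i= 6: R-J =  8 → I
  i= 7: J-X = 12 → M
  i= 8: W-R =  5 → F
  i= 9: C-Q = 12 → M
  i=10: O-U = 20 → U
  i=11: Y-T =  5 → F
  i=12: A-S =  8 → I
  i=13: A-O = 12 → M
  i=14: D-Y =  5 → F
  i=15: Y-M = 12 → M
  i=16: I-O = 20 → U
  i=17: F-A =  5 → F
  i=18: T-L =  8 → I
  i=19: G-U = 12 → M
  i=20: R-M =  5 → F
  i=21: Q-E = 12 → M
  i=22: S-Y = 20 → U
  shifts repeat with period 6: IMFMUF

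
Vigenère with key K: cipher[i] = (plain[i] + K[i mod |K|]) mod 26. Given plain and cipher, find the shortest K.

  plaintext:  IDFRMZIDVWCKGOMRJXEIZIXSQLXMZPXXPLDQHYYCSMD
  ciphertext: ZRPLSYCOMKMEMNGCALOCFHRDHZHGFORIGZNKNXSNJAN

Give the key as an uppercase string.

  i= 0: Z-I = 17 → R
  i= 1: R-D = 14 → O
  i= 2: P-F = 10 → K
  i= 3: L-R = 20 → U
  i= 4: S-M =  6 → G
  i= 5: Y-Z = 25 → Z
  i= 6: C-I = 20 → U
  i= 7: O-D = 11 → L
  i= 8: M-V = 17 → R
  i= 9: K-W = 14 → O
  i=10: M-C = 10 → K
  i=11: E-K = 20 → U
  i=12: M-G =  6 → G
  i=13: N-O = 25 → Z
  i=14: G-M = 20 → U
  i=15: C-R = 11 → L
  i=16: A-J = 17 → R
  i=17: L-X = 14 → O
  i=18: O-E = 10 → K
  i=19: C-I = 20 → U
  i=20: F-Z =  6 → G
  i=21: H-I = 25 → Z
  i=22: R-X = 20 → U
  i=23: D-S = 11 → L
  i=24: H-Q = 17 → R
  i=25: Z-L = 14 → O
  i=26: H-X = 10 → K
  i=27: G-M = 20 → U
  i=28: F-Z =  6 → G
  i=29: O-P = 25 → Z
  i=30: R-X = 20 → U
  i=31: I-X = 11 → L
  i=32: G-P = 17 → R
  i=33: Z-L = 14 → O
  i=34: N-D = 10 → K
  i=35: K-Q = 20 → U
  i=36: N-H =  6 → G
  i=37: X-Y = 25 → Z
  i=38: S-Y = 20 → U
  i=39: N-C = 11 → L
  i=40: J-S = 17 → R
  i=41: A-M = 14 → O
  i=42: N-D = 10 → K
  shifts repeat with period 8: ROKUGZUL

ROKUGZUL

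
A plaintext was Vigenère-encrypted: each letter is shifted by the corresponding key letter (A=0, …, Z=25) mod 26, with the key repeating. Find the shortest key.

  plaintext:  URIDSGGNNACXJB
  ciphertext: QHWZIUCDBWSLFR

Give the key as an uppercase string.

  i= 0: Q-U = 22 → W
  i= 1: H-R = 16 → Q
  i= 2: W-I = 14 → O
  i= 3: Z-D = 22 → W
  i= 4: I-S = 16 → Q
  i= 5: U-G = 14 → O
  i= 6: C-G = 22 → W
  i= 7: D-N = 16 → Q
  i= 8: B-N = 14 → O
  i= 9: W-A = 22 → W
  i=10: S-C = 16 → Q
  i=11: L-X = 14 → O
  i=12: F-J = 22 → W
  i=13: R-B = 16 → Q
  shifts repeat with period 3: WQO

WQO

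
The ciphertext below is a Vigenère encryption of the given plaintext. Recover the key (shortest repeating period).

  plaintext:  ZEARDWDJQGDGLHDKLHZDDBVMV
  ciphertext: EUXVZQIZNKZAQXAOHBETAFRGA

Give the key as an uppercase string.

FQXEWU

  i= 0: E-Z =  5 → F
  i= 1: U-E = 16 → Q
  i= 2: X-A = 23 → X
  i= 3: V-R =  4 → E
  i= 4: Z-D = 22 → W
  i= 5: Q-W = 20 → U
  i= 6: I-D =  5 → F
  i= 7: Z-J = 16 → Q
  i= 8: N-Q = 23 → X
  i= 9: K-G =  4 → E
  i=10: Z-D = 22 → W
  i=11: A-G = 20 → U
  i=12: Q-L =  5 → F
  i=13: X-H = 16 → Q
  i=14: A-D = 23 → X
  i=15: O-K =  4 → E
  i=16: H-L = 22 → W
  i=17: B-H = 20 → U
  i=18: E-Z =  5 → F
  i=19: T-D = 16 → Q
  i=20: A-D = 23 → X
  i=21: F-B =  4 → E
  i=22: R-V = 22 → W
  i=23: G-M = 20 → U
  i=24: A-V =  5 → F
  shifts repeat with period 6: FQXEWU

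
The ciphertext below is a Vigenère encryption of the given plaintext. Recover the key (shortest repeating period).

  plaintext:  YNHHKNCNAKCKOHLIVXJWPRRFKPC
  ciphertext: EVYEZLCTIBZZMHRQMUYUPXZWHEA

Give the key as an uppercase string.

GIRXPYA

  i= 0: E-Y =  6 → G
  i= 1: V-N =  8 → I
  i= 2: Y-H = 17 → R
  i= 3: E-H = 23 → X
  i= 4: Z-K = 15 → P
  i= 5: L-N = 24 → Y
  i= 6: C-C =  0 → A
  i= 7: T-N =  6 → G
  i= 8: I-A =  8 → I
  i= 9: B-K = 17 → R
  i=10: Z-C = 23 → X
  i=11: Z-K = 15 → P
  i=12: M-O = 24 → Y
  i=13: H-H =  0 → A
  i=14: R-L =  6 → G
  i=15: Q-I =  8 → I
  i=16: M-V = 17 → R
  i=17: U-X = 23 → X
  i=18: Y-J = 15 → P
  i=19: U-W = 24 → Y
  i=20: P-P =  0 → A
  i=21: X-R =  6 → G
  i=22: Z-R =  8 → I
  i=23: W-F = 17 → R
  i=24: H-K = 23 → X
  i=25: E-P = 15 → P
  i=26: A-C = 24 → Y
  shifts repeat with period 7: GIRXPYA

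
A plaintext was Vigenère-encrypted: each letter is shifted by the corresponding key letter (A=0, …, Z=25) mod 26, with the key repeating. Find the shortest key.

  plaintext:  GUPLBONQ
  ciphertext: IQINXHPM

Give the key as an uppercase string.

  i= 0: I-G =  2 → C
  i= 1: Q-U = 22 → W
  i= 2: I-P = 19 → T
  i= 3: N-L =  2 → C
  i= 4: X-B = 22 → W
  i= 5: H-O = 19 → T
  i= 6: P-N =  2 → C
  i= 7: M-Q = 22 → W
  shifts repeat with period 3: CWT

CWT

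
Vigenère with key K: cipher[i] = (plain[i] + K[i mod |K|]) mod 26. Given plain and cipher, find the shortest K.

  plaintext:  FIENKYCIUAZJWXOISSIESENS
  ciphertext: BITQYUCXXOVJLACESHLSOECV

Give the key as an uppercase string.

  i= 0: B-F = 22 → W
  i= 1: I-I =  0 → A
  i= 2: T-E = 15 → P
  i= 3: Q-N =  3 → D
  i= 4: Y-K = 14 → O
  i= 5: U-Y = 22 → W
  i= 6: C-C =  0 → A
  i= 7: X-I = 15 → P
  i= 8: X-U =  3 → D
  i= 9: O-A = 14 → O
  i=10: V-Z = 22 → W
  i=11: J-J =  0 → A
  i=12: L-W = 15 → P
  i=13: A-X =  3 → D
  i=14: C-O = 14 → O
  i=15: E-I = 22 → W
  i=16: S-S =  0 → A
  i=17: H-S = 15 → P
  i=18: L-I =  3 → D
  i=19: S-E = 14 → O
  i=20: O-S = 22 → W
  i=21: E-E =  0 → A
  i=22: C-N = 15 → P
  i=23: V-S =  3 → D
  shifts repeat with period 5: WAPDO

WAPDO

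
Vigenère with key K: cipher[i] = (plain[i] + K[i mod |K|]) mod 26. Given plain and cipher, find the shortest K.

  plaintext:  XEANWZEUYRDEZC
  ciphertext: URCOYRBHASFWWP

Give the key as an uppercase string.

  i= 0: U-X = 23 → X
  i= 1: R-E = 13 → N
  i= 2: C-A =  2 → C
  i= 3: O-N =  1 → B
  i= 4: Y-W =  2 → C
  i= 5: R-Z = 18 → S
  i= 6: B-E = 23 → X
  i= 7: H-U = 13 → N
  i= 8: A-Y =  2 → C
  i= 9: S-R =  1 → B
  i=10: F-D =  2 → C
  i=11: W-E = 18 → S
  i=12: W-Z = 23 → X
  i=13: P-C = 13 → N
  shifts repeat with period 6: XNCBCS

XNCBCS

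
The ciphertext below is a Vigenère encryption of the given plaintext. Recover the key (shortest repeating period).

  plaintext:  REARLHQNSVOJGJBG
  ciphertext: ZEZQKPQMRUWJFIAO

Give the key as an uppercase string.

  i= 0: Z-R =  8 → I
  i= 1: E-E =  0 → A
  i= 2: Z-A = 25 → Z
  i= 3: Q-R = 25 → Z
  i= 4: K-L = 25 → Z
  i= 5: P-H =  8 → I
  i= 6: Q-Q =  0 → A
  i= 7: M-N = 25 → Z
  i= 8: R-S = 25 → Z
  i= 9: U-V = 25 → Z
  i=10: W-O =  8 → I
  i=11: J-J =  0 → A
  i=12: F-G = 25 → Z
  i=13: I-J = 25 → Z
  i=14: A-B = 25 → Z
  i=15: O-G =  8 → I
  shifts repeat with period 5: IAZZZ

IAZZZ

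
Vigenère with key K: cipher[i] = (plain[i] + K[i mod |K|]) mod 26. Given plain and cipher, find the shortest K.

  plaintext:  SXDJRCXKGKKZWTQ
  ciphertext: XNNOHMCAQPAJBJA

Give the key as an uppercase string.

  i= 0: X-S =  5 → F
  i= 1: N-X = 16 → Q
  i= 2: N-D = 10 → K
  i= 3: O-J =  5 → F
  i= 4: H-R = 16 → Q
  i= 5: M-C = 10 → K
  i= 6: C-X =  5 → F
  i= 7: A-K = 16 → Q
  i= 8: Q-G = 10 → K
  i= 9: P-K =  5 → F
  i=10: A-K = 16 → Q
  i=11: J-Z = 10 → K
  i=12: B-W =  5 → F
  i=13: J-T = 16 → Q
  i=14: A-Q = 10 → K
  shifts repeat with period 3: FQK

FQK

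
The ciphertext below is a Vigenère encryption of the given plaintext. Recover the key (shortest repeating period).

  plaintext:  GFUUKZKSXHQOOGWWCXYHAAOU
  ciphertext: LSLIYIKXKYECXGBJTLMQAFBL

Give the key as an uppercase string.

  i= 0: L-G =  5 → F
  i= 1: S-F = 13 → N
  i= 2: L-U = 17 → R
  i= 3: I-U = 14 → O
  i= 4: Y-K = 14 → O
  i= 5: I-Z =  9 → J
  i= 6: K-K =  0 → A
  i= 7: X-S =  5 → F
  i= 8: K-X = 13 → N
  i= 9: Y-H = 17 → R
  i=10: E-Q = 14 → O
  i=11: C-O = 14 → O
  i=12: X-O =  9 → J
  i=13: G-G =  0 → A
  i=14: B-W =  5 → F
  i=15: J-W = 13 → N
  i=16: T-C = 17 → R
  i=17: L-X = 14 → O
  i=18: M-Y = 14 → O
  i=19: Q-H =  9 → J
  i=20: A-A =  0 → A
  i=21: F-A =  5 → F
  i=22: B-O = 13 → N
  i=23: L-U = 17 → R
  shifts repeat with period 7: FNROOJA

FNROOJA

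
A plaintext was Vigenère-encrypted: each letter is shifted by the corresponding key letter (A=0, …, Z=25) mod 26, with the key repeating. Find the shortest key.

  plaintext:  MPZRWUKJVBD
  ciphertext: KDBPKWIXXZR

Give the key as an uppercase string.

  i= 0: K-M = 24 → Y
  i= 1: D-P = 14 → O
  i= 2: B-Z =  2 → C
  i= 3: P-R = 24 → Y
  i= 4: K-W = 14 → O
  i= 5: W-U =  2 → C
  i= 6: I-K = 24 → Y
  i= 7: X-J = 14 → O
  i= 8: X-V =  2 → C
  i= 9: Z-B = 24 → Y
  i=10: R-D = 14 → O
  shifts repeat with period 3: YOC

YOC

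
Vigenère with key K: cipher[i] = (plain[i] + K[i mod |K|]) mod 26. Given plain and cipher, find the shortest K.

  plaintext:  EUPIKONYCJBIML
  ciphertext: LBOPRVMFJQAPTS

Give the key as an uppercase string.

HHZH

  i= 0: L-E =  7 → H
  i= 1: B-U =  7 → H
  i= 2: O-P = 25 → Z
  i= 3: P-I =  7 → H
  i= 4: R-K =  7 → H
  i= 5: V-O =  7 → H
  i= 6: M-N = 25 → Z
  i= 7: F-Y =  7 → H
  i= 8: J-C =  7 → H
  i= 9: Q-J =  7 → H
  i=10: A-B = 25 → Z
  i=11: P-I =  7 → H
  i=12: T-M =  7 → H
  i=13: S-L =  7 → H
  shifts repeat with period 4: HHZH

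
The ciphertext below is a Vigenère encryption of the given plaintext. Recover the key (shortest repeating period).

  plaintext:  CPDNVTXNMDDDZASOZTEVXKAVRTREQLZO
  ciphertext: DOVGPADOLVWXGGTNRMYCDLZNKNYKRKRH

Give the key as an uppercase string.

BZSTUHG

  i= 0: D-C =  1 → B
  i= 1: O-P = 25 → Z
  i= 2: V-D = 18 → S
  i= 3: G-N = 19 → T
  i= 4: P-V = 20 → U
  i= 5: A-T =  7 → H
  i= 6: D-X =  6 → G
  i= 7: O-N =  1 → B
  i= 8: L-M = 25 → Z
  i= 9: V-D = 18 → S
  i=10: W-D = 19 → T
  i=11: X-D = 20 → U
  i=12: G-Z =  7 → H
  i=13: G-A =  6 → G
  i=14: T-S =  1 → B
  i=15: N-O = 25 → Z
  i=16: R-Z = 18 → S
  i=17: M-T = 19 → T
  i=18: Y-E = 20 → U
  i=19: C-V =  7 → H
  i=20: D-X =  6 → G
  i=21: L-K =  1 → B
  i=22: Z-A = 25 → Z
  i=23: N-V = 18 → S
  i=24: K-R = 19 → T
  i=25: N-T = 20 → U
  i=26: Y-R =  7 → H
  i=27: K-E =  6 → G
  i=28: R-Q =  1 → B
  i=29: K-L = 25 → Z
  i=30: R-Z = 18 → S
  i=31: H-O = 19 → T
  shifts repeat with period 7: BZSTUHG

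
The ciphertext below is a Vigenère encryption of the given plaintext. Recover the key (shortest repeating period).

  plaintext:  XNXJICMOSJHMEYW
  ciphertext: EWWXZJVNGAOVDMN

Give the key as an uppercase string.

HJZOR

  i= 0: E-X =  7 → H
  i= 1: W-N =  9 → J
  i= 2: W-X = 25 → Z
  i= 3: X-J = 14 → O
  i= 4: Z-I = 17 → R
  i= 5: J-C =  7 → H
  i= 6: V-M =  9 → J
  i= 7: N-O = 25 → Z
  i= 8: G-S = 14 → O
  i= 9: A-J = 17 → R
  i=10: O-H =  7 → H
  i=11: V-M =  9 → J
  i=12: D-E = 25 → Z
  i=13: M-Y = 14 → O
  i=14: N-W = 17 → R
  shifts repeat with period 5: HJZOR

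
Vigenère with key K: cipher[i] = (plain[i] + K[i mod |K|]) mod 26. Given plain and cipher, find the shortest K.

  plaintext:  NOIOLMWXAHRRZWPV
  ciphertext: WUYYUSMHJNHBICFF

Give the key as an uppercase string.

JGQK

  i= 0: W-N =  9 → J
  i= 1: U-O =  6 → G
  i= 2: Y-I = 16 → Q
  i= 3: Y-O = 10 → K
  i= 4: U-L =  9 → J
  i= 5: S-M =  6 → G
  i= 6: M-W = 16 → Q
  i= 7: H-X = 10 → K
  i= 8: J-A =  9 → J
  i= 9: N-H =  6 → G
  i=10: H-R = 16 → Q
  i=11: B-R = 10 → K
  i=12: I-Z =  9 → J
  i=13: C-W =  6 → G
  i=14: F-P = 16 → Q
  i=15: F-V = 10 → K
  shifts repeat with period 4: JGQK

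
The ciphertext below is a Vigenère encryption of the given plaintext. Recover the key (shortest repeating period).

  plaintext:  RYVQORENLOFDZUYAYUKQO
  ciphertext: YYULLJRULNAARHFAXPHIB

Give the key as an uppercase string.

HAZVXSN

  i= 0: Y-R =  7 → H
  i= 1: Y-Y =  0 → A
  i= 2: U-V = 25 → Z
  i= 3: L-Q = 21 → V
  i= 4: L-O = 23 → X
  i= 5: J-R = 18 → S
  i= 6: R-E = 13 → N
  i= 7: U-N =  7 → H
  i= 8: L-L =  0 → A
  i= 9: N-O = 25 → Z
  i=10: A-F = 21 → V
  i=11: A-D = 23 → X
  i=12: R-Z = 18 → S
  i=13: H-U = 13 → N
  i=14: F-Y =  7 → H
  i=15: A-A =  0 → A
  i=16: X-Y = 25 → Z
  i=17: P-U = 21 → V
  i=18: H-K = 23 → X
  i=19: I-Q = 18 → S
  i=20: B-O = 13 → N
  shifts repeat with period 7: HAZVXSN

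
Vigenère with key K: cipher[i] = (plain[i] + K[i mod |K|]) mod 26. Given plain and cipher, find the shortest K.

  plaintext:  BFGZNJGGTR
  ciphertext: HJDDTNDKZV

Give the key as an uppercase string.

  i= 0: H-B =  6 → G
  i= 1: J-F =  4 → E
  i= 2: D-G = 23 → X
  i= 3: D-Z =  4 → E
  i= 4: T-N =  6 → G
  i= 5: N-J =  4 → E
  i= 6: D-G = 23 → X
  i= 7: K-G =  4 → E
  i= 8: Z-T =  6 → G
  i= 9: V-R =  4 → E
  shifts repeat with period 4: GEXE

GEXE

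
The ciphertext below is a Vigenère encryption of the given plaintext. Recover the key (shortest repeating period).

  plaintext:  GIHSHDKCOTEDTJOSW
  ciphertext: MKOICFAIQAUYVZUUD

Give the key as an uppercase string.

GCHQVCQ

  i= 0: M-G =  6 → G
  i= 1: K-I =  2 → C
  i= 2: O-H =  7 → H
  i= 3: I-S = 16 → Q
  i= 4: C-H = 21 → V
  i= 5: F-D =  2 → C
  i= 6: A-K = 16 → Q
  i= 7: I-C =  6 → G
  i= 8: Q-O =  2 → C
  i= 9: A-T =  7 → H
  i=10: U-E = 16 → Q
  i=11: Y-D = 21 → V
  i=12: V-T =  2 → C
  i=13: Z-J = 16 → Q
  i=14: U-O =  6 → G
  i=15: U-S =  2 → C
  i=16: D-W =  7 → H
  shifts repeat with period 7: GCHQVCQ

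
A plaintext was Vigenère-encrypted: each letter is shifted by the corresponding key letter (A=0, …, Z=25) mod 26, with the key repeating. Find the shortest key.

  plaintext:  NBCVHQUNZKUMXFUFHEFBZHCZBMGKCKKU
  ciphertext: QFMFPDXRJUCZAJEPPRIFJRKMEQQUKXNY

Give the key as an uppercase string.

DEKKIN

  i= 0: Q-N =  3 → D
  i= 1: F-B =  4 → E
  i= 2: M-C = 10 → K
  i= 3: F-V = 10 → K
  i= 4: P-H =  8 → I
  i= 5: D-Q = 13 → N
  i= 6: X-U =  3 → D
  i= 7: R-N =  4 → E
  i= 8: J-Z = 10 → K
  i= 9: U-K = 10 → K
  i=10: C-U =  8 → I
  i=11: Z-M = 13 → N
  i=12: A-X =  3 → D
  i=13: J-F =  4 → E
  i=14: E-U = 10 → K
  i=15: P-F = 10 → K
  i=16: P-H =  8 → I
  i=17: R-E = 13 → N
  i=18: I-F =  3 → D
  i=19: F-B =  4 → E
  i=20: J-Z = 10 → K
  i=21: R-H = 10 → K
  i=22: K-C =  8 → I
  i=23: M-Z = 13 → N
  i=24: E-B =  3 → D
  i=25: Q-M =  4 → E
  i=26: Q-G = 10 → K
  i=27: U-K = 10 → K
  i=28: K-C =  8 → I
  i=29: X-K = 13 → N
  i=30: N-K =  3 → D
  i=31: Y-U =  4 → E
  shifts repeat with period 6: DEKKIN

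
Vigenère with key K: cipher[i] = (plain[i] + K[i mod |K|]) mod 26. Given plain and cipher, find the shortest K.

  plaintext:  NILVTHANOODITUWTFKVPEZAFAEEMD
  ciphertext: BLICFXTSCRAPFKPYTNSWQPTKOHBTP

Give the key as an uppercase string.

ODXHMQTF

  i= 0: B-N = 14 → O
  i= 1: L-I =  3 → D
  i= 2: I-L = 23 → X
  i= 3: C-V =  7 → H
  i= 4: F-T = 12 → M
  i= 5: X-H = 16 → Q
  i= 6: T-A = 19 → T
  i= 7: S-N =  5 → F
  i= 8: C-O = 14 → O
  i= 9: R-O =  3 → D
  i=10: A-D = 23 → X
  i=11: P-I =  7 → H
  i=12: F-T = 12 → M
  i=13: K-U = 16 → Q
  i=14: P-W = 19 → T
  i=15: Y-T =  5 → F
  i=16: T-F = 14 → O
  i=17: N-K =  3 → D
  i=18: S-V = 23 → X
  i=19: W-P =  7 → H
  i=20: Q-E = 12 → M
  i=21: P-Z = 16 → Q
  i=22: T-A = 19 → T
  i=23: K-F =  5 → F
  i=24: O-A = 14 → O
  i=25: H-E =  3 → D
  i=26: B-E = 23 → X
  i=27: T-M =  7 → H
  i=28: P-D = 12 → M
  shifts repeat with period 8: ODXHMQTF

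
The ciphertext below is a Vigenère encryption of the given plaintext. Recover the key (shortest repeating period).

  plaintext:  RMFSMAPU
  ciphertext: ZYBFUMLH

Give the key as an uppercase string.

IMWN

  i= 0: Z-R =  8 → I
  i= 1: Y-M = 12 → M
  i= 2: B-F = 22 → W
  i= 3: F-S = 13 → N
  i= 4: U-M =  8 → I
  i= 5: M-A = 12 → M
  i= 6: L-P = 22 → W
  i= 7: H-U = 13 → N
  shifts repeat with period 4: IMWN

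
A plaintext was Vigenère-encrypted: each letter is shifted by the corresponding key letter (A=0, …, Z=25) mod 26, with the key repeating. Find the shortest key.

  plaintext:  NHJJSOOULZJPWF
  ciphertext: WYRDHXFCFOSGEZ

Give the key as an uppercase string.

JRIUP

  i= 0: W-N =  9 → J
  i= 1: Y-H = 17 → R
  i= 2: R-J =  8 → I
  i= 3: D-J = 20 → U
  i= 4: H-S = 15 → P
  i= 5: X-O =  9 → J
  i= 6: F-O = 17 → R
  i= 7: C-U =  8 → I
  i= 8: F-L = 20 → U
  i= 9: O-Z = 15 → P
  i=10: S-J =  9 → J
  i=11: G-P = 17 → R
  i=12: E-W =  8 → I
  i=13: Z-F = 20 → U
  shifts repeat with period 5: JRIUP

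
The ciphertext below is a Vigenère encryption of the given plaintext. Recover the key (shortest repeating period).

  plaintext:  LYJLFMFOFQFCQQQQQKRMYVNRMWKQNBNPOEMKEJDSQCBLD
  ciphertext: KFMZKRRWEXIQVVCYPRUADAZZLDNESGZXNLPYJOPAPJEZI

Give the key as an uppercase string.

ZHDOFFMI

  i= 0: K-L = 25 → Z
  i= 1: F-Y =  7 → H
  i= 2: M-J =  3 → D
  i= 3: Z-L = 14 → O
  i= 4: K-F =  5 → F
  i= 5: R-M =  5 → F
  i= 6: R-F = 12 → M
  i= 7: W-O =  8 → I
  i= 8: E-F = 25 → Z
  i= 9: X-Q =  7 → H
  i=10: I-F =  3 → D
  i=11: Q-C = 14 → O
  i=12: V-Q =  5 → F
  i=13: V-Q =  5 → F
  i=14: C-Q = 12 → M
  i=15: Y-Q =  8 → I
  i=16: P-Q = 25 → Z
  i=17: R-K =  7 → H
  i=18: U-R =  3 → D
  i=19: A-M = 14 → O
  i=20: D-Y =  5 → F
  i=21: A-V =  5 → F
  i=22: Z-N = 12 → M
  i=23: Z-R =  8 → I
  i=24: L-M = 25 → Z
  i=25: D-W =  7 → H
  i=26: N-K =  3 → D
  i=27: E-Q = 14 → O
  i=28: S-N =  5 → F
  i=29: G-B =  5 → F
  i=30: Z-N = 12 → M
  i=31: X-P =  8 → I
  i=32: N-O = 25 → Z
  i=33: L-E =  7 → H
  i=34: P-M =  3 → D
  i=35: Y-K = 14 → O
  i=36: J-E =  5 → F
  i=37: O-J =  5 → F
  i=38: P-D = 12 → M
  i=39: A-S =  8 → I
  i=40: P-Q = 25 → Z
  i=41: J-C =  7 → H
  i=42: E-B =  3 → D
  i=43: Z-L = 14 → O
  i=44: I-D =  5 → F
  shifts repeat with period 8: ZHDOFFMI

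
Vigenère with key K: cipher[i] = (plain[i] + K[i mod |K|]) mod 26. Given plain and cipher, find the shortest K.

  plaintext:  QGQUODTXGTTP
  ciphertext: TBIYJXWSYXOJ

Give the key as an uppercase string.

  i= 0: T-Q =  3 → D
  i= 1: B-G = 21 → V
  i= 2: I-Q = 18 → S
  i= 3: Y-U =  4 → E
  i= 4: J-O = 21 → V
  i= 5: X-D = 20 → U
  i= 6: W-T =  3 → D
  i= 7: S-X = 21 → V
  i= 8: Y-G = 18 → S
  i= 9: X-T =  4 → E
  i=10: O-T = 21 → V
  i=11: J-P = 20 → U
  shifts repeat with period 6: DVSEVU

DVSEVU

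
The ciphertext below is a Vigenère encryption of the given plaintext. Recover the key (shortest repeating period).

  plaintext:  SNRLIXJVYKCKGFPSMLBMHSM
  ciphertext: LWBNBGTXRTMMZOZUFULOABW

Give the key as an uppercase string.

  i= 0: L-S = 19 → T
  i= 1: W-N =  9 → J
  i= 2: B-R = 10 → K
  i= 3: N-L =  2 → C
  i= 4: B-I = 19 → T
  i= 5: G-X =  9 → J
  i= 6: T-J = 10 → K
  i= 7: X-V =  2 → C
  i= 8: R-Y = 19 → T
  i= 9: T-K =  9 → J
  i=10: M-C = 10 → K
  i=11: M-K =  2 → C
  i=12: Z-G = 19 → T
  i=13: O-F =  9 → J
  i=14: Z-P = 10 → K
  i=15: U-S =  2 → C
  i=16: F-M = 19 → T
  i=17: U-L =  9 → J
  i=18: L-B = 10 → K
  i=19: O-M =  2 → C
  i=20: A-H = 19 → T
  i=21: B-S =  9 → J
  i=22: W-M = 10 → K
  shifts repeat with period 4: TJKC

TJKC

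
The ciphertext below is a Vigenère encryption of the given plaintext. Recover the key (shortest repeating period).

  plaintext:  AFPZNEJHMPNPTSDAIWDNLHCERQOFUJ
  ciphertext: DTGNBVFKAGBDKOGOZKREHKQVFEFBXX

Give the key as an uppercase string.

  i= 0: D-A =  3 → D
  i= 1: T-F = 14 → O
  i= 2: G-P = 17 → R
  i= 3: N-Z = 14 → O
  i= 4: B-N = 14 → O
  i= 5: V-E = 17 → R
  i= 6: F-J = 22 → W
  i= 7: K-H =  3 → D
  i= 8: A-M = 14 → O
  i= 9: G-P = 17 → R
  i=10: B-N = 14 → O
  i=11: D-P = 14 → O
  i=12: K-T = 17 → R
  i=13: O-S = 22 → W
  i=14: G-D =  3 → D
  i=15: O-A = 14 → O
  i=16: Z-I = 17 → R
  i=17: K-W = 14 → O
  i=18: R-D = 14 → O
  i=19: E-N = 17 → R
  i=20: H-L = 22 → W
  i=21: K-H =  3 → D
  i=22: Q-C = 14 → O
  i=23: V-E = 17 → R
  i=24: F-R = 14 → O
  i=25: E-Q = 14 → O
  i=26: F-O = 17 → R
  i=27: B-F = 22 → W
  i=28: X-U =  3 → D
  i=29: X-J = 14 → O
  shifts repeat with period 7: DOROORW

DOROORW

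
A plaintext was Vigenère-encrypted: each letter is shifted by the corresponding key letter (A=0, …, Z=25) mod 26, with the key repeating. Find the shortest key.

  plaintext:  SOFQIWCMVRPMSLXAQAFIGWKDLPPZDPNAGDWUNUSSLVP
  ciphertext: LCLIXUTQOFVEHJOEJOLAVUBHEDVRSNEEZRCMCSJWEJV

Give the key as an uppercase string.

  i= 0: L-S = 19 → T
  i= 1: C-O = 14 → O
  i= 2: L-F =  6 → G
  i= 3: I-Q = 18 → S
  i= 4: X-I = 15 → P
  i= 5: U-W = 24 → Y
  i= 6: T-C = 17 → R
  i= 7: Q-M =  4 → E
  i= 8: O-V = 19 → T
  i= 9: F-R = 14 → O
  i=10: V-P =  6 → G
  i=11: E-M = 18 → S
  i=12: H-S = 15 → P
  i=13: J-L = 24 → Y
  i=14: O-X = 17 → R
  i=15: E-A =  4 → E
  i=16: J-Q = 19 → T
  i=17: O-A = 14 → O
  i=18: L-F =  6 → G
  i=19: A-I = 18 → S
  i=20: V-G = 15 → P
  i=21: U-W = 24 → Y
  i=22: B-K = 17 → R
  i=23: H-D =  4 → E
  i=24: E-L = 19 → T
  i=25: D-P = 14 → O
  i=26: V-P =  6 → G
  i=27: R-Z = 18 → S
  i=28: S-D = 15 → P
  i=29: N-P = 24 → Y
  i=30: E-N = 17 → R
  i=31: E-A =  4 → E
  i=32: Z-G = 19 → T
  i=33: R-D = 14 → O
  i=34: C-W =  6 → G
  i=35: M-U = 18 → S
  i=36: C-N = 15 → P
  i=37: S-U = 24 → Y
  i=38: J-S = 17 → R
  i=39: W-S =  4 → E
  i=40: E-L = 19 → T
  i=41: J-V = 14 → O
  i=42: V-P =  6 → G
  shifts repeat with period 8: TOGSPYRE

TOGSPYRE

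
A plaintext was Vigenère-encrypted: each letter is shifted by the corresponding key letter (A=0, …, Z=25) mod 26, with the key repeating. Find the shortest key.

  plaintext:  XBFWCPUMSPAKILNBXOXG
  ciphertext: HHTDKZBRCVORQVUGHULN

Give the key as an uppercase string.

  i= 0: H-X = 10 → K
  i= 1: H-B =  6 → G
  i= 2: T-F = 14 → O
  i= 3: D-W =  7 → H
  i= 4: K-C =  8 → I
  i= 5: Z-P = 10 → K
  i= 6: B-U =  7 → H
  i= 7: R-M =  5 → F
  i= 8: C-S = 10 → K
  i= 9: V-P =  6 → G
  i=10: O-A = 14 → O
  i=11: R-K =  7 → H
  i=12: Q-I =  8 → I
  i=13: V-L = 10 → K
  i=14: U-N =  7 → H
  i=15: G-B =  5 → F
  i=16: H-X = 10 → K
  i=17: U-O =  6 → G
  i=18: L-X = 14 → O
  i=19: N-G =  7 → H
  shifts repeat with period 8: KGOHIKHF

KGOHIKHF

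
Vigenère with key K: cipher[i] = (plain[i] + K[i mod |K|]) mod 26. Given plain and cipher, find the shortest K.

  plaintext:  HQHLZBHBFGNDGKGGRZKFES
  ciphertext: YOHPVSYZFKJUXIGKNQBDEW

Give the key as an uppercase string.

RYAEWR

  i= 0: Y-H = 17 → R
  i= 1: O-Q = 24 → Y
  i= 2: H-H =  0 → A
  i= 3: P-L =  4 → E
  i= 4: V-Z = 22 → W
  i= 5: S-B = 17 → R
  i= 6: Y-H = 17 → R
  i= 7: Z-B = 24 → Y
  i= 8: F-F =  0 → A
  i= 9: K-G =  4 → E
  i=10: J-N = 22 → W
  i=11: U-D = 17 → R
  i=12: X-G = 17 → R
  i=13: I-K = 24 → Y
  i=14: G-G =  0 → A
  i=15: K-G =  4 → E
  i=16: N-R = 22 → W
  i=17: Q-Z = 17 → R
  i=18: B-K = 17 → R
  i=19: D-F = 24 → Y
  i=20: E-E =  0 → A
  i=21: W-S =  4 → E
  shifts repeat with period 6: RYAEWR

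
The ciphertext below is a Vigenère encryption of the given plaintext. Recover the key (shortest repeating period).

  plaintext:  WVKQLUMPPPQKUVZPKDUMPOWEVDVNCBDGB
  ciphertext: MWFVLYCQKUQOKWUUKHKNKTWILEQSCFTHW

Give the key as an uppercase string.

QBVFAE

  i= 0: M-W = 16 → Q
  i= 1: W-V =  1 → B
  i= 2: F-K = 21 → V
  i= 3: V-Q =  5 → F
  i= 4: L-L =  0 → A
  i= 5: Y-U =  4 → E
  i= 6: C-M = 16 → Q
  i= 7: Q-P =  1 → B
  i= 8: K-P = 21 → V
  i= 9: U-P =  5 → F
  i=10: Q-Q =  0 → A
  i=11: O-K =  4 → E
  i=12: K-U = 16 → Q
  i=13: W-V =  1 → B
  i=14: U-Z = 21 → V
  i=15: U-P =  5 → F
  i=16: K-K =  0 → A
  i=17: H-D =  4 → E
  i=18: K-U = 16 → Q
  i=19: N-M =  1 → B
  i=20: K-P = 21 → V
  i=21: T-O =  5 → F
  i=22: W-W =  0 → A
  i=23: I-E =  4 → E
  i=24: L-V = 16 → Q
  i=25: E-D =  1 → B
  i=26: Q-V = 21 → V
  i=27: S-N =  5 → F
  i=28: C-C =  0 → A
  i=29: F-B =  4 → E
  i=30: T-D = 16 → Q
  i=31: H-G =  1 → B
  i=32: W-B = 21 → V
  shifts repeat with period 6: QBVFAE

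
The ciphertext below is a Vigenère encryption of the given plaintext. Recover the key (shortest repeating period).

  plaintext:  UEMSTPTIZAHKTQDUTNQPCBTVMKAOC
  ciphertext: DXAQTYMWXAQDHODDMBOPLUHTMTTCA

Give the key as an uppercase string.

  i= 0: D-U =  9 → J
  i= 1: X-E = 19 → T
  i= 2: A-M = 14 → O
  i= 3: Q-S = 24 → Y
  i= 4: T-T =  0 → A
  i= 5: Y-P =  9 → J
  i= 6: M-T = 19 → T
  i= 7: W-I = 14 → O
  i= 8: X-Z = 24 → Y
  i= 9: A-A =  0 → A
  i=10: Q-H =  9 → J
  i=11: D-K = 19 → T
  i=12: H-T = 14 → O
  i=13: O-Q = 24 → Y
  i=14: D-D =  0 → A
  i=15: D-U =  9 → J
  i=16: M-T = 19 → T
  i=17: B-N = 14 → O
  i=18: O-Q = 24 → Y
  i=19: P-P =  0 → A
  i=20: L-C =  9 → J
  i=21: U-B = 19 → T
  i=22: H-T = 14 → O
  i=23: T-V = 24 → Y
  i=24: M-M =  0 → A
  i=25: T-K =  9 → J
  i=26: T-A = 19 → T
  i=27: C-O = 14 → O
  i=28: A-C = 24 → Y
  shifts repeat with period 5: JTOYA

JTOYA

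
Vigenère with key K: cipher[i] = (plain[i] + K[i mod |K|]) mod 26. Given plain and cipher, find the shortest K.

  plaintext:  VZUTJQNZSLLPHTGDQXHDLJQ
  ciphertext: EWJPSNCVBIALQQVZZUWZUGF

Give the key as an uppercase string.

  i= 0: E-V =  9 → J
  i= 1: W-Z = 23 → X
  i= 2: J-U = 15 → P
  i= 3: P-T = 22 → W
  i= 4: S-J =  9 → J
  i= 5: N-Q = 23 → X
  i= 6: C-N = 15 → P
  i= 7: V-Z = 22 → W
  i= 8: B-S =  9 → J
  i= 9: I-L = 23 → X
  i=10: A-L = 15 → P
  i=11: L-P = 22 → W
  i=12: Q-H =  9 → J
  i=13: Q-T = 23 → X
  i=14: V-G = 15 → P
  i=15: Z-D = 22 → W
  i=16: Z-Q =  9 → J
  i=17: U-X = 23 → X
  i=18: W-H = 15 → P
  i=19: Z-D = 22 → W
  i=20: U-L =  9 → J
  i=21: G-J = 23 → X
  i=22: F-Q = 15 → P
  shifts repeat with period 4: JXPW

JXPW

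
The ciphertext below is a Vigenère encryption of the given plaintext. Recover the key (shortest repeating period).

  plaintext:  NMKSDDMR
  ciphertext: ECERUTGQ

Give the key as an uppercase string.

RQUZ

  i= 0: E-N = 17 → R
  i= 1: C-M = 16 → Q
  i= 2: E-K = 20 → U
  i= 3: R-S = 25 → Z
  i= 4: U-D = 17 → R
  i= 5: T-D = 16 → Q
  i= 6: G-M = 20 → U
  i= 7: Q-R = 25 → Z
  shifts repeat with period 4: RQUZ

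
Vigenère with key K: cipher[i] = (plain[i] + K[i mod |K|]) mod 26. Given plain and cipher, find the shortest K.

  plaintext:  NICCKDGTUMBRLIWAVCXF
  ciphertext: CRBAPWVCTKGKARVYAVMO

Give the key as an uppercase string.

PJZYFT

  i= 0: C-N = 15 → P
  i= 1: R-I =  9 → J
  i= 2: B-C = 25 → Z
  i= 3: A-C = 24 → Y
  i= 4: P-K =  5 → F
  i= 5: W-D = 19 → T
  i= 6: V-G = 15 → P
  i= 7: C-T =  9 → J
  i= 8: T-U = 25 → Z
  i= 9: K-M = 24 → Y
  i=10: G-B =  5 → F
  i=11: K-R = 19 → T
  i=12: A-L = 15 → P
  i=13: R-I =  9 → J
  i=14: V-W = 25 → Z
  i=15: Y-A = 24 → Y
  i=16: A-V =  5 → F
  i=17: V-C = 19 → T
  i=18: M-X = 15 → P
  i=19: O-F =  9 → J
  shifts repeat with period 6: PJZYFT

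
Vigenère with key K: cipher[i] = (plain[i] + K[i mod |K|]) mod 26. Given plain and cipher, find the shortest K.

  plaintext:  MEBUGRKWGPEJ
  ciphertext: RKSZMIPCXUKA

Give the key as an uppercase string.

FGR

  i= 0: R-M =  5 → F
  i= 1: K-E =  6 → G
  i= 2: S-B = 17 → R
  i= 3: Z-U =  5 → F
  i= 4: M-G =  6 → G
  i= 5: I-R = 17 → R
  i= 6: P-K =  5 → F
  i= 7: C-W =  6 → G
  i= 8: X-G = 17 → R
  i= 9: U-P =  5 → F
  i=10: K-E =  6 → G
  i=11: A-J = 17 → R
  shifts repeat with period 3: FGR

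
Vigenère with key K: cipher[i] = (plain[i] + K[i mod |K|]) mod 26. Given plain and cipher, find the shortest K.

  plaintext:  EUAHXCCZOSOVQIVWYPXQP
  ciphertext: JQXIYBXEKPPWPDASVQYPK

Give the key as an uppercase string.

  i= 0: J-E =  5 → F
  i= 1: Q-U = 22 → W
  i= 2: X-A = 23 → X
  i= 3: I-H =  1 → B
  i= 4: Y-X =  1 → B
  i= 5: B-C = 25 → Z
  i= 6: X-C = 21 → V
  i= 7: E-Z =  5 → F
  i= 8: K-O = 22 → W
  i= 9: P-S = 23 → X
  i=10: P-O =  1 → B
  i=11: W-V =  1 → B
  i=12: P-Q = 25 → Z
  i=13: D-I = 21 → V
  i=14: A-V =  5 → F
  i=15: S-W = 22 → W
  i=16: V-Y = 23 → X
  i=17: Q-P =  1 → B
  i=18: Y-X =  1 → B
  i=19: P-Q = 25 → Z
  i=20: K-P = 21 → V
  shifts repeat with period 7: FWXBBZV

FWXBBZV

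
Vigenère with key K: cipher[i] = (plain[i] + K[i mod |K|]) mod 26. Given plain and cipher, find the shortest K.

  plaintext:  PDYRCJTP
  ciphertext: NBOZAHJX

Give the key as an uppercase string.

YYQI

  i= 0: N-P = 24 → Y
  i= 1: B-D = 24 → Y
  i= 2: O-Y = 16 → Q
  i= 3: Z-R =  8 → I
  i= 4: A-C = 24 → Y
  i= 5: H-J = 24 → Y
  i= 6: J-T = 16 → Q
  i= 7: X-P =  8 → I
  shifts repeat with period 4: YYQI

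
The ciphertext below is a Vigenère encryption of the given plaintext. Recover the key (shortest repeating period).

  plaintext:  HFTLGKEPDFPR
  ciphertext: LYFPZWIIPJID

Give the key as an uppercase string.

  i= 0: L-H =  4 → E
  i= 1: Y-F = 19 → T
  i= 2: F-T = 12 → M
  i= 3: P-L =  4 → E
  i= 4: Z-G = 19 → T
  i= 5: W-K = 12 → M
  i= 6: I-E =  4 → E
  i= 7: I-P = 19 → T
  i= 8: P-D = 12 → M
  i= 9: J-F =  4 → E
  i=10: I-P = 19 → T
  i=11: D-R = 12 → M
  shifts repeat with period 3: ETM

ETM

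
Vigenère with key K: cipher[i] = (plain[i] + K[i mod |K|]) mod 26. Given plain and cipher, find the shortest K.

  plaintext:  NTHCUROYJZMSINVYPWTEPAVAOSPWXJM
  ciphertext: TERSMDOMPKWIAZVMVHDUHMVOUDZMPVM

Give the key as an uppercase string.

  i= 0: T-N =  6 → G
  i= 1: E-T = 11 → L
  i= 2: R-H = 10 → K
  i= 3: S-C = 16 → Q
  i= 4: M-U = 18 → S
  i= 5: D-R = 12 → M
  i= 6: O-O =  0 → A
  i= 7: M-Y = 14 → O
  i= 8: P-J =  6 → G
  i= 9: K-Z = 11 → L
  i=10: W-M = 10 → K
  i=11: I-S = 16 → Q
  i=12: A-I = 18 → S
  i=13: Z-N = 12 → M
  i=14: V-V =  0 → A
  i=15: M-Y = 14 → O
  i=16: V-P =  6 → G
  i=17: H-W = 11 → L
  i=18: D-T = 10 → K
  i=19: U-E = 16 → Q
  i=20: H-P = 18 → S
  i=21: M-A = 12 → M
  i=22: V-V =  0 → A
  i=23: O-A = 14 → O
  i=24: U-O =  6 → G
  i=25: D-S = 11 → L
  i=26: Z-P = 10 → K
  i=27: M-W = 16 → Q
  i=28: P-X = 18 → S
  i=29: V-J = 12 → M
  i=30: M-M =  0 → A
  shifts repeat with period 8: GLKQSMAO

GLKQSMAO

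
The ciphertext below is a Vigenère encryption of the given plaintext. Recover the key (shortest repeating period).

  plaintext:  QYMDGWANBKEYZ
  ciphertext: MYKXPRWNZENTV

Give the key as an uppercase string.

WAYUJV

  i= 0: M-Q = 22 → W
  i= 1: Y-Y =  0 → A
  i= 2: K-M = 24 → Y
  i= 3: X-D = 20 → U
  i= 4: P-G =  9 → J
  i= 5: R-W = 21 → V
  i= 6: W-A = 22 → W
  i= 7: N-N =  0 → A
  i= 8: Z-B = 24 → Y
  i= 9: E-K = 20 → U
  i=10: N-E =  9 → J
  i=11: T-Y = 21 → V
  i=12: V-Z = 22 → W
  shifts repeat with period 6: WAYUJV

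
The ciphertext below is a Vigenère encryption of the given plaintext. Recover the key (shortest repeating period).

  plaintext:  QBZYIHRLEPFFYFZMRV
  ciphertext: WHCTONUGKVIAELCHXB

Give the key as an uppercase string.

GGDV

  i= 0: W-Q =  6 → G
  i= 1: H-B =  6 → G
  i= 2: C-Z =  3 → D
  i= 3: T-Y = 21 → V
  i= 4: O-I =  6 → G
  i= 5: N-H =  6 → G
  i= 6: U-R =  3 → D
  i= 7: G-L = 21 → V
  i= 8: K-E =  6 → G
  i= 9: V-P =  6 → G
  i=10: I-F =  3 → D
  i=11: A-F = 21 → V
  i=12: E-Y =  6 → G
  i=13: L-F =  6 → G
  i=14: C-Z =  3 → D
  i=15: H-M = 21 → V
  i=16: X-R =  6 → G
  i=17: B-V =  6 → G
  shifts repeat with period 4: GGDV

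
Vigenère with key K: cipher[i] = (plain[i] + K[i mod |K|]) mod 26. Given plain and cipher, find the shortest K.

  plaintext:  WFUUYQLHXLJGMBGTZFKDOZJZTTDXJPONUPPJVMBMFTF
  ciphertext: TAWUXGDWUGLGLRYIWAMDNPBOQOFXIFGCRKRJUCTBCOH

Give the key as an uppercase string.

XVCAZQSP

  i= 0: T-W = 23 → X
  i= 1: A-F = 21 → V
  i= 2: W-U =  2 → C
  i= 3: U-U =  0 → A
  i= 4: X-Y = 25 → Z
  i= 5: G-Q = 16 → Q
  i= 6: D-L = 18 → S
  i= 7: W-H = 15 → P
  i= 8: U-X = 23 → X
  i= 9: G-L = 21 → V
  i=10: L-J =  2 → C
  i=11: G-G =  0 → A
  i=12: L-M = 25 → Z
  i=13: R-B = 16 → Q
  i=14: Y-G = 18 → S
  i=15: I-T = 15 → P
  i=16: W-Z = 23 → X
  i=17: A-F = 21 → V
  i=18: M-K =  2 → C
  i=19: D-D =  0 → A
  i=20: N-O = 25 → Z
  i=21: P-Z = 16 → Q
  i=22: B-J = 18 → S
  i=23: O-Z = 15 → P
  i=24: Q-T = 23 → X
  i=25: O-T = 21 → V
  i=26: F-D =  2 → C
  i=27: X-X =  0 → A
  i=28: I-J = 25 → Z
  i=29: F-P = 16 → Q
  i=30: G-O = 18 → S
  i=31: C-N = 15 → P
  i=32: R-U = 23 → X
  i=33: K-P = 21 → V
  i=34: R-P =  2 → C
  i=35: J-J =  0 → A
  i=36: U-V = 25 → Z
  i=37: C-M = 16 → Q
  i=38: T-B = 18 → S
  i=39: B-M = 15 → P
  i=40: C-F = 23 → X
  i=41: O-T = 21 → V
  i=42: H-F =  2 → C
  shifts repeat with period 8: XVCAZQSP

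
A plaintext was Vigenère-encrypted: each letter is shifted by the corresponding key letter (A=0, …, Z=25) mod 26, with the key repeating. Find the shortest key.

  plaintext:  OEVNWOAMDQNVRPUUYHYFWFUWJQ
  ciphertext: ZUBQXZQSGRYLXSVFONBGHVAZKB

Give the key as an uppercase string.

LQGDB

  i= 0: Z-O = 11 → L
  i= 1: U-E = 16 → Q
  i= 2: B-V =  6 → G
  i= 3: Q-N =  3 → D
  i= 4: X-W =  1 → B
  i= 5: Z-O = 11 → L
  i= 6: Q-A = 16 → Q
  i= 7: S-M =  6 → G
  i= 8: G-D =  3 → D
  i= 9: R-Q =  1 → B
  i=10: Y-N = 11 → L
  i=11: L-V = 16 → Q
  i=12: X-R =  6 → G
  i=13: S-P =  3 → D
  i=14: V-U =  1 → B
  i=15: F-U = 11 → L
  i=16: O-Y = 16 → Q
  i=17: N-H =  6 → G
  i=18: B-Y =  3 → D
  i=19: G-F =  1 → B
  i=20: H-W = 11 → L
  i=21: V-F = 16 → Q
  i=22: A-U =  6 → G
  i=23: Z-W =  3 → D
  i=24: K-J =  1 → B
  i=25: B-Q = 11 → L
  shifts repeat with period 5: LQGDB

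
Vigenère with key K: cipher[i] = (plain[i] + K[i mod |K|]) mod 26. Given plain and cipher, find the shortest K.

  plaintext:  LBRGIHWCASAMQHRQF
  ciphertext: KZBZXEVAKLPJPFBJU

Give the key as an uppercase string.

ZYKTPX

  i= 0: K-L = 25 → Z
  i= 1: Z-B = 24 → Y
  i= 2: B-R = 10 → K
  i= 3: Z-G = 19 → T
  i= 4: X-I = 15 → P
  i= 5: E-H = 23 → X
  i= 6: V-W = 25 → Z
  i= 7: A-C = 24 → Y
  i= 8: K-A = 10 → K
  i= 9: L-S = 19 → T
  i=10: P-A = 15 → P
  i=11: J-M = 23 → X
  i=12: P-Q = 25 → Z
  i=13: F-H = 24 → Y
  i=14: B-R = 10 → K
  i=15: J-Q = 19 → T
  i=16: U-F = 15 → P
  shifts repeat with period 6: ZYKTPX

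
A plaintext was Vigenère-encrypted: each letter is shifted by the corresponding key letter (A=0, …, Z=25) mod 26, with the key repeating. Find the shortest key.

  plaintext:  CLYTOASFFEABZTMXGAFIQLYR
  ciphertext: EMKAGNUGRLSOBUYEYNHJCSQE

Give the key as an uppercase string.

  i= 0: E-C =  2 → C
  i= 1: M-L =  1 → B
  i= 2: K-Y = 12 → M
  i= 3: A-T =  7 → H
  i= 4: G-O = 18 → S
  i= 5: N-A = 13 → N
  i= 6: U-S =  2 → C
  i= 7: G-F =  1 → B
  i= 8: R-F = 12 → M
  i= 9: L-E =  7 → H
  i=10: S-A = 18 → S
  i=11: O-B = 13 → N
  i=12: B-Z =  2 → C
  i=13: U-T =  1 → B
  i=14: Y-M = 12 → M
  i=15: E-X =  7 → H
  i=16: Y-G = 18 → S
  i=17: N-A = 13 → N
  i=18: H-F =  2 → C
  i=19: J-I =  1 → B
  i=20: C-Q = 12 → M
  i=21: S-L =  7 → H
  i=22: Q-Y = 18 → S
  i=23: E-R = 13 → N
  shifts repeat with period 6: CBMHSN

CBMHSN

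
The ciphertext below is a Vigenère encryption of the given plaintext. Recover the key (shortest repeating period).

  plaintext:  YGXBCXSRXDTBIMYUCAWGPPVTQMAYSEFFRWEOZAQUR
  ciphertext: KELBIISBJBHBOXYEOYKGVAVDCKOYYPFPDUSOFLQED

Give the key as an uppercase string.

MYOAGLAK

  i= 0: K-Y = 12 → M
  i= 1: E-G = 24 → Y
  i= 2: L-X = 14 → O
  i= 3: B-B =  0 → A
  i= 4: I-C =  6 → G
  i= 5: I-X = 11 → L
  i= 6: S-S =  0 → A
  i= 7: B-R = 10 → K
  i= 8: J-X = 12 → M
  i= 9: B-D = 24 → Y
  i=10: H-T = 14 → O
  i=11: B-B =  0 → A
  i=12: O-I =  6 → G
  i=13: X-M = 11 → L
  i=14: Y-Y =  0 → A
  i=15: E-U = 10 → K
  i=16: O-C = 12 → M
  i=17: Y-A = 24 → Y
  i=18: K-W = 14 → O
  i=19: G-G =  0 → A
  i=20: V-P =  6 → G
  i=21: A-P = 11 → L
  i=22: V-V =  0 → A
  i=23: D-T = 10 → K
  i=24: C-Q = 12 → M
  i=25: K-M = 24 → Y
  i=26: O-A = 14 → O
  i=27: Y-Y =  0 → A
  i=28: Y-S =  6 → G
  i=29: P-E = 11 → L
  i=30: F-F =  0 → A
  i=31: P-F = 10 → K
  i=32: D-R = 12 → M
  i=33: U-W = 24 → Y
  i=34: S-E = 14 → O
  i=35: O-O =  0 → A
  i=36: F-Z =  6 → G
  i=37: L-A = 11 → L
  i=38: Q-Q =  0 → A
  i=39: E-U = 10 → K
  i=40: D-R = 12 → M
  shifts repeat with period 8: MYOAGLAK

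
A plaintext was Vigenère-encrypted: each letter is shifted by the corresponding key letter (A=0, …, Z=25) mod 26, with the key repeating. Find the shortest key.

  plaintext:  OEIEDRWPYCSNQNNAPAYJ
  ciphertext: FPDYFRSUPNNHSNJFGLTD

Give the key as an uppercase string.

  i= 0: F-O = 17 → R
  i= 1: P-E = 11 → L
  i= 2: D-I = 21 → V
  i= 3: Y-E = 20 → U
  i= 4: F-D =  2 → C
  i= 5: R-R =  0 → A
  i= 6: S-W = 22 → W
  i= 7: U-P =  5 → F
  i= 8: P-Y = 17 → R
  i= 9: N-C = 11 → L
  i=10: N-S = 21 → V
  i=11: H-N = 20 → U
  i=12: S-Q =  2 → C
  i=13: N-N =  0 → A
  i=14: J-N = 22 → W
  i=15: F-A =  5 → F
  i=16: G-P = 17 → R
  i=17: L-A = 11 → L
  i=18: T-Y = 21 → V
  i=19: D-J = 20 → U
  shifts repeat with period 8: RLVUCAWF

RLVUCAWF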